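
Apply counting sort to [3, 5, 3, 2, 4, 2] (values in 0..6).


Count array: [0, 0, 2, 2, 1, 1, 0]
Reconstruct: [2, 2, 3, 3, 4, 5]


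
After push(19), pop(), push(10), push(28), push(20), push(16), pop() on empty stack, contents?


push(19) -> [19]
pop() returns 19 -> []
push(10) -> [10]
push(28) -> [10, 28]
push(20) -> [10, 28, 20]
push(16) -> [10, 28, 20, 16]
pop() returns 16 -> [10, 28, 20]
Final stack (bottom to top): [10, 28, 20]


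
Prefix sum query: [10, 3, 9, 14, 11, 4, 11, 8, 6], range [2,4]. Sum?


Prefix sums: [0, 10, 13, 22, 36, 47, 51, 62, 70, 76]
Sum[2..4] = prefix[5] - prefix[2] = 47 - 13 = 34


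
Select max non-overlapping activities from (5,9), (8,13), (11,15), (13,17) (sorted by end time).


Greedy: pick earliest-ending, then skip overlaps.
Selected (2 activities): [(5, 9), (11, 15)]


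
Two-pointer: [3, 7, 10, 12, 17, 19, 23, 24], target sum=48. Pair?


Two pointers: lo=0, hi=7
No pair sums to 48


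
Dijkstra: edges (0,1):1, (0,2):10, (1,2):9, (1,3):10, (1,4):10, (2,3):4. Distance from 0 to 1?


Dijkstra from 0:
Distances: {0: 0, 1: 1, 2: 10, 3: 11, 4: 11}
Shortest distance to 1 = 1, path = [0, 1]


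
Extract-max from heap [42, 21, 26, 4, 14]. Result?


Max = 42
Replace root with last, heapify down
Resulting heap: [26, 21, 14, 4]


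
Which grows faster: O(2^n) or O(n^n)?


exponential grows slower than n^n
O(2^n) is asymptotically smaller; O(n^n) grows faster


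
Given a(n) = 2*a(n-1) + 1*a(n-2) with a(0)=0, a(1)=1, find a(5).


Build bottom-up:
...a(3)=5, a(4)=12, a(5)=2*12+1*5=29


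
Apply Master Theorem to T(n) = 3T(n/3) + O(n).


a=3, b=3, c=1. log_3(3)=1 = c=1. Case 2: O(n^c log n) = O(n log n)
Complexity: O(n log n)


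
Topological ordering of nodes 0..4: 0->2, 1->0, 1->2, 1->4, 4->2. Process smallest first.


Kahn's algorithm, process smallest node first
Order: [1, 0, 3, 4, 2]


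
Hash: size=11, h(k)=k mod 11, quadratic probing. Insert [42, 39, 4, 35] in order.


Insertions: 42->slot 9; 39->slot 6; 4->slot 4; 35->slot 2
Table: [None, None, 35, None, 4, None, 39, None, None, 42, None]


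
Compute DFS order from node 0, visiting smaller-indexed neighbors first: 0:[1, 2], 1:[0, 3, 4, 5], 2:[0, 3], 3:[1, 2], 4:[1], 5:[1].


DFS stack-based: start with [0]
Visit order: [0, 1, 3, 2, 4, 5]


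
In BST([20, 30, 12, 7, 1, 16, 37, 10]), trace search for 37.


BST root = 20
Search for 37: compare at each node
Path: [20, 30, 37]


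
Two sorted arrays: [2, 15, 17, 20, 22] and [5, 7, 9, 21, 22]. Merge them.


Compare heads, take smaller each step.
Merged: [2, 5, 7, 9, 15, 17, 20, 21, 22, 22]


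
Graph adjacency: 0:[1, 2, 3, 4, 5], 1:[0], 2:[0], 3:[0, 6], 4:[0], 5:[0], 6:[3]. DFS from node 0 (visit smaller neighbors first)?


DFS stack-based: start with [0]
Visit order: [0, 1, 2, 3, 6, 4, 5]


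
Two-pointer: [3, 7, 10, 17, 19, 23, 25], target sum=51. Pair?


Two pointers: lo=0, hi=6
No pair sums to 51


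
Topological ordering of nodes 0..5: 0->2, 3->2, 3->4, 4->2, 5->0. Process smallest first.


Kahn's algorithm, process smallest node first
Order: [1, 3, 4, 5, 0, 2]


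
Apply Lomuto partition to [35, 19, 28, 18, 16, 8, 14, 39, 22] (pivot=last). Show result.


Elements <= 22 go left of pivot.
Result: [19, 18, 16, 8, 14, 22, 28, 39, 35], pivot at index 5


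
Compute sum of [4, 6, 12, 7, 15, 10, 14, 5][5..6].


Prefix sums: [0, 4, 10, 22, 29, 44, 54, 68, 73]
Sum[5..6] = prefix[7] - prefix[5] = 68 - 44 = 24


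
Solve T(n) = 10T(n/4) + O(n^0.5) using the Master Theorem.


a=10, b=4, c=0.5. log_4(10)=1.661 > c=0.5. Case 1: O(n^log_b(a)) = O(n^1.661)
Complexity: O(n^1.661)


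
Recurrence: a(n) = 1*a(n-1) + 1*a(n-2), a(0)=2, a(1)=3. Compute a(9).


Build bottom-up:
...a(7)=55, a(8)=89, a(9)=1*89+1*55=144


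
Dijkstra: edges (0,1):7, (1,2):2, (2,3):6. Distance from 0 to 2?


Dijkstra from 0:
Distances: {0: 0, 1: 7, 2: 9, 3: 15}
Shortest distance to 2 = 9, path = [0, 1, 2]


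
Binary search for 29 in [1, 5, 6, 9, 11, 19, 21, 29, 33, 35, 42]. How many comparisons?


Search for 29:
[0,10] mid=5 arr[5]=19
[6,10] mid=8 arr[8]=33
[6,7] mid=6 arr[6]=21
[7,7] mid=7 arr[7]=29
Total: 4 comparisons


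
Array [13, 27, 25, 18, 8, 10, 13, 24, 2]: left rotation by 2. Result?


Left rotate by 2: [25, 18, 8, 10, 13, 24, 2, 13, 27]


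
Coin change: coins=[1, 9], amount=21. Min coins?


dp[0]=0; dp[i]=1+min(dp[i-c] for c in coins)
...dp[16]=8, dp[17]=9, dp[18]=2, dp[19]=3, dp[20]=4, dp[21]=5
Minimum coins for 21 = 5


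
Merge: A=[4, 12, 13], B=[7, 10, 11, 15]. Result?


Compare heads, take smaller each step.
Merged: [4, 7, 10, 11, 12, 13, 15]


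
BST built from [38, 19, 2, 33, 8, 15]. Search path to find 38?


BST root = 38
Search for 38: compare at each node
Path: [38]


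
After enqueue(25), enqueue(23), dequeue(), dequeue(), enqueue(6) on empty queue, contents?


enqueue(25) -> [25]
enqueue(23) -> [25, 23]
dequeue() returns 25 -> [23]
dequeue() returns 23 -> []
enqueue(6) -> [6]
Final queue (front to back): [6]


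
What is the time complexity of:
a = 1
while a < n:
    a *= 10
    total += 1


Per nesting level: O(log n) = O(log n)
Complexity: O(log n)


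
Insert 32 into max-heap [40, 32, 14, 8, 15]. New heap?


Append 32: [40, 32, 14, 8, 15, 32]
Bubble up: swap idx 5(32) with idx 2(14)
Result: [40, 32, 32, 8, 15, 14]


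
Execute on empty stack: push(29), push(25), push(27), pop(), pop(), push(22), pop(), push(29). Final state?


push(29) -> [29]
push(25) -> [29, 25]
push(27) -> [29, 25, 27]
pop() returns 27 -> [29, 25]
pop() returns 25 -> [29]
push(22) -> [29, 22]
pop() returns 22 -> [29]
push(29) -> [29, 29]
Final stack (bottom to top): [29, 29]


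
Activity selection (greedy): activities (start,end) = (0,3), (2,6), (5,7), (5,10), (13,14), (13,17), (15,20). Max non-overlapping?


Greedy: pick earliest-ending, then skip overlaps.
Selected (4 activities): [(0, 3), (5, 7), (13, 14), (15, 20)]


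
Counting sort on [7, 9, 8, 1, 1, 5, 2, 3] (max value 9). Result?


Count array: [0, 2, 1, 1, 0, 1, 0, 1, 1, 1]
Reconstruct: [1, 1, 2, 3, 5, 7, 8, 9]


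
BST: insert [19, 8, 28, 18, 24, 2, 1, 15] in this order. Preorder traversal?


Root = 19; build tree by BST insertion.
Preorder traversal: [19, 8, 2, 1, 18, 15, 28, 24]


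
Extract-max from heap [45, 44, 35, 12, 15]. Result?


Max = 45
Replace root with last, heapify down
Resulting heap: [44, 15, 35, 12]


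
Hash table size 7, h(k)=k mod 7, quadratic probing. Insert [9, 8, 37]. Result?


Insertions: 9->slot 2; 8->slot 1; 37->slot 3
Table: [None, 8, 9, 37, None, None, None]


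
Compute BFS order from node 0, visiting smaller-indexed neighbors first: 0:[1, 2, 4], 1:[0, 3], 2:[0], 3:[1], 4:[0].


BFS queue: start with [0]
Visit order: [0, 1, 2, 4, 3]


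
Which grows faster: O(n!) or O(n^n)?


factorial grows slower than n^n
O(n!) is asymptotically smaller; O(n^n) grows faster


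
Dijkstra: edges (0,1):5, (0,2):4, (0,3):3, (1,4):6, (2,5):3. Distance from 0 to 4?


Dijkstra from 0:
Distances: {0: 0, 1: 5, 2: 4, 3: 3, 4: 11, 5: 7}
Shortest distance to 4 = 11, path = [0, 1, 4]


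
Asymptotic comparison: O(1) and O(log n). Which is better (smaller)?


constant grows slower than logarithmic
O(1) is asymptotically smaller; O(log n) grows faster


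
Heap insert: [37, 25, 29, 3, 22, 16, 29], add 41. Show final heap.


Append 41: [37, 25, 29, 3, 22, 16, 29, 41]
Bubble up: swap idx 7(41) with idx 3(3); swap idx 3(41) with idx 1(25); swap idx 1(41) with idx 0(37)
Result: [41, 37, 29, 25, 22, 16, 29, 3]


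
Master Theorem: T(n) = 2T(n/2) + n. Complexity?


a=2, b=2, c=1. log_2(2)=1 = c=1. Case 2: O(n^c log n) = O(n log n)
Complexity: O(n log n)


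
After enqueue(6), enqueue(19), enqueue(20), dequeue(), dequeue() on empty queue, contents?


enqueue(6) -> [6]
enqueue(19) -> [6, 19]
enqueue(20) -> [6, 19, 20]
dequeue() returns 6 -> [19, 20]
dequeue() returns 19 -> [20]
Final queue (front to back): [20]


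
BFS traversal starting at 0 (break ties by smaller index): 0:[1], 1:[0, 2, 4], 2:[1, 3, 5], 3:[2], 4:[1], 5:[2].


BFS queue: start with [0]
Visit order: [0, 1, 2, 4, 3, 5]


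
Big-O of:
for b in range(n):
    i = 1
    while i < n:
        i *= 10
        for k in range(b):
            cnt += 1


Per nesting level: O(n) * O(log n) * O(n) [triangular over b] = O(n^2 log n)
Complexity: O(n^2 log n)


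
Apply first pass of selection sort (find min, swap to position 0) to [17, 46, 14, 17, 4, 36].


After one pass: [4, 46, 14, 17, 17, 36]


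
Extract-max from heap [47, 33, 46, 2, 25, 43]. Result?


Max = 47
Replace root with last, heapify down
Resulting heap: [46, 33, 43, 2, 25]


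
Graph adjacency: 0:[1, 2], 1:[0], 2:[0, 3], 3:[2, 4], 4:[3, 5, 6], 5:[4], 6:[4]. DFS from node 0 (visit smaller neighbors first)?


DFS stack-based: start with [0]
Visit order: [0, 1, 2, 3, 4, 5, 6]


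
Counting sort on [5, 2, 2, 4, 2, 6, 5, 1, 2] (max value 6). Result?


Count array: [0, 1, 4, 0, 1, 2, 1]
Reconstruct: [1, 2, 2, 2, 2, 4, 5, 5, 6]


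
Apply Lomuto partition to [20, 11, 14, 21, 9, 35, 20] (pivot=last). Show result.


Elements <= 20 go left of pivot.
Result: [20, 11, 14, 9, 20, 35, 21], pivot at index 4


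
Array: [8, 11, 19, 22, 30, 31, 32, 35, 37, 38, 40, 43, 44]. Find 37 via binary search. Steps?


Search for 37:
[0,12] mid=6 arr[6]=32
[7,12] mid=9 arr[9]=38
[7,8] mid=7 arr[7]=35
[8,8] mid=8 arr[8]=37
Total: 4 comparisons


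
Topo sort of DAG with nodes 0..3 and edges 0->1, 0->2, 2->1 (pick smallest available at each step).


Kahn's algorithm, process smallest node first
Order: [0, 2, 1, 3]


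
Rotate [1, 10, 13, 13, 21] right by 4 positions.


Right rotate by 4: [10, 13, 13, 21, 1]


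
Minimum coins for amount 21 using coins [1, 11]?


dp[0]=0; dp[i]=1+min(dp[i-c] for c in coins)
...dp[16]=6, dp[17]=7, dp[18]=8, dp[19]=9, dp[20]=10, dp[21]=11
Minimum coins for 21 = 11


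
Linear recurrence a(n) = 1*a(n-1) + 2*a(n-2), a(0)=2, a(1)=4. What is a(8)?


Build bottom-up:
...a(6)=128, a(7)=256, a(8)=1*256+2*128=512


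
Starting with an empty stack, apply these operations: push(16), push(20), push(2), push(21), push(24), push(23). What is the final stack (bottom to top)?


push(16) -> [16]
push(20) -> [16, 20]
push(2) -> [16, 20, 2]
push(21) -> [16, 20, 2, 21]
push(24) -> [16, 20, 2, 21, 24]
push(23) -> [16, 20, 2, 21, 24, 23]
Final stack (bottom to top): [16, 20, 2, 21, 24, 23]


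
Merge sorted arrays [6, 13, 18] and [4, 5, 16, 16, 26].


Compare heads, take smaller each step.
Merged: [4, 5, 6, 13, 16, 16, 18, 26]


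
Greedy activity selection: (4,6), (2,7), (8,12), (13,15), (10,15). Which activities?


Greedy: pick earliest-ending, then skip overlaps.
Selected (3 activities): [(4, 6), (8, 12), (13, 15)]


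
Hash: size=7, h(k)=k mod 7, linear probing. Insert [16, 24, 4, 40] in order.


Insertions: 16->slot 2; 24->slot 3; 4->slot 4; 40->slot 5
Table: [None, None, 16, 24, 4, 40, None]


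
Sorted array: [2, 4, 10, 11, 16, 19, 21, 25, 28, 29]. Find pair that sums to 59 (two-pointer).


Two pointers: lo=0, hi=9
No pair sums to 59


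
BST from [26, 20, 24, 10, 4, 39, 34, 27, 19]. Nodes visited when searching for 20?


BST root = 26
Search for 20: compare at each node
Path: [26, 20]


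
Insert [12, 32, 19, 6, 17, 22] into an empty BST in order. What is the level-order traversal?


Root = 12; build tree by BST insertion.
Level-Order traversal: [12, 6, 32, 19, 17, 22]


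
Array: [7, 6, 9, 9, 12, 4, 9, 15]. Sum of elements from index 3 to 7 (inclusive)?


Prefix sums: [0, 7, 13, 22, 31, 43, 47, 56, 71]
Sum[3..7] = prefix[8] - prefix[3] = 71 - 22 = 49


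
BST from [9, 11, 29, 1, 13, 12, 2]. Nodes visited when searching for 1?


BST root = 9
Search for 1: compare at each node
Path: [9, 1]


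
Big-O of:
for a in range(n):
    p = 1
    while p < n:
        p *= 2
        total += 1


Per nesting level: O(n) * O(log n) = O(n log n)
Complexity: O(n log n)


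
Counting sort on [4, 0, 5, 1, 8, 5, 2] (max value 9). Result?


Count array: [1, 1, 1, 0, 1, 2, 0, 0, 1, 0]
Reconstruct: [0, 1, 2, 4, 5, 5, 8]


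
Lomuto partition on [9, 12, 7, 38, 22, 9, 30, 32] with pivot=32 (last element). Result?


Elements <= 32 go left of pivot.
Result: [9, 12, 7, 22, 9, 30, 32, 38], pivot at index 6


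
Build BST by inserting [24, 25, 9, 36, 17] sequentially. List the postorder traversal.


Root = 24; build tree by BST insertion.
Postorder traversal: [17, 9, 36, 25, 24]


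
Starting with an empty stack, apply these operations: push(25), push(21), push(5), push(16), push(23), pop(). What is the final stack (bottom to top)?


push(25) -> [25]
push(21) -> [25, 21]
push(5) -> [25, 21, 5]
push(16) -> [25, 21, 5, 16]
push(23) -> [25, 21, 5, 16, 23]
pop() returns 23 -> [25, 21, 5, 16]
Final stack (bottom to top): [25, 21, 5, 16]


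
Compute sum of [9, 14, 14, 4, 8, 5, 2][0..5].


Prefix sums: [0, 9, 23, 37, 41, 49, 54, 56]
Sum[0..5] = prefix[6] - prefix[0] = 54 - 0 = 54


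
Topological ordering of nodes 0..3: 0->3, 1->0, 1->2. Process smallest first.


Kahn's algorithm, process smallest node first
Order: [1, 0, 2, 3]


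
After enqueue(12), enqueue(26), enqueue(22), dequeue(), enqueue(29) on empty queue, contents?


enqueue(12) -> [12]
enqueue(26) -> [12, 26]
enqueue(22) -> [12, 26, 22]
dequeue() returns 12 -> [26, 22]
enqueue(29) -> [26, 22, 29]
Final queue (front to back): [26, 22, 29]


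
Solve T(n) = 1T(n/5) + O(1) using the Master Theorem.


a=1, b=5, c=0. log_5(1)=0 = c=0. Case 2: O(n^c log n) = O(log n)
Complexity: O(log n)


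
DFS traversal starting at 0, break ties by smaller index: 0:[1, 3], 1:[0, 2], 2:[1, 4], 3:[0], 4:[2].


DFS stack-based: start with [0]
Visit order: [0, 1, 2, 4, 3]


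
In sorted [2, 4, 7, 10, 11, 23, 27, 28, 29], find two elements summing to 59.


Two pointers: lo=0, hi=8
No pair sums to 59


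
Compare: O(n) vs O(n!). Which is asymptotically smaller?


linear grows slower than factorial
O(n) is asymptotically smaller; O(n!) grows faster


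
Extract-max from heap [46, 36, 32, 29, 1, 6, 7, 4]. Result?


Max = 46
Replace root with last, heapify down
Resulting heap: [36, 29, 32, 4, 1, 6, 7]


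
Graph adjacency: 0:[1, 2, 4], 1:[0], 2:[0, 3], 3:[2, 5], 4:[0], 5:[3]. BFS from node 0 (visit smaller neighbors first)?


BFS queue: start with [0]
Visit order: [0, 1, 2, 4, 3, 5]


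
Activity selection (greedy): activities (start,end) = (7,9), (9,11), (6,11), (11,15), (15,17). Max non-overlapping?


Greedy: pick earliest-ending, then skip overlaps.
Selected (4 activities): [(7, 9), (9, 11), (11, 15), (15, 17)]


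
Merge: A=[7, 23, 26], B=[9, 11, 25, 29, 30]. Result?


Compare heads, take smaller each step.
Merged: [7, 9, 11, 23, 25, 26, 29, 30]


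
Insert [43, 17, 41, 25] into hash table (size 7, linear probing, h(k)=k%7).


Insertions: 43->slot 1; 17->slot 3; 41->slot 6; 25->slot 4
Table: [None, 43, None, 17, 25, None, 41]


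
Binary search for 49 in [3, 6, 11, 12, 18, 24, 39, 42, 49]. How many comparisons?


Search for 49:
[0,8] mid=4 arr[4]=18
[5,8] mid=6 arr[6]=39
[7,8] mid=7 arr[7]=42
[8,8] mid=8 arr[8]=49
Total: 4 comparisons


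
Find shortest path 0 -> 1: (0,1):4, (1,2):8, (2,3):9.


Dijkstra from 0:
Distances: {0: 0, 1: 4, 2: 12, 3: 21}
Shortest distance to 1 = 4, path = [0, 1]


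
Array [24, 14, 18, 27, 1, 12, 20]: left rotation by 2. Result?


Left rotate by 2: [18, 27, 1, 12, 20, 24, 14]


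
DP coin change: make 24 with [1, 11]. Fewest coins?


dp[0]=0; dp[i]=1+min(dp[i-c] for c in coins)
...dp[19]=9, dp[20]=10, dp[21]=11, dp[22]=2, dp[23]=3, dp[24]=4
Minimum coins for 24 = 4


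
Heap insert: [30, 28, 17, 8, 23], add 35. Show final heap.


Append 35: [30, 28, 17, 8, 23, 35]
Bubble up: swap idx 5(35) with idx 2(17); swap idx 2(35) with idx 0(30)
Result: [35, 28, 30, 8, 23, 17]


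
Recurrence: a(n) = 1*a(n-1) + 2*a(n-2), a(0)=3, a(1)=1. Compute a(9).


Build bottom-up:
...a(7)=169, a(8)=343, a(9)=1*343+2*169=681


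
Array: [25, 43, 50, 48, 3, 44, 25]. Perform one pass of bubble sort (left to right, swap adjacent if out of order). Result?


After one pass: [25, 43, 48, 3, 44, 25, 50]


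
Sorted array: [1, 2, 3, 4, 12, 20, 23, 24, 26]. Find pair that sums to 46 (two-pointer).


Two pointers: lo=0, hi=8
Found pair: (20, 26) summing to 46


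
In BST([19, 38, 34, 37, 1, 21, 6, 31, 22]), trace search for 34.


BST root = 19
Search for 34: compare at each node
Path: [19, 38, 34]


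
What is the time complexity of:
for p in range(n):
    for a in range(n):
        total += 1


Per nesting level: O(n) * O(n) = O(n^2)
Complexity: O(n^2)


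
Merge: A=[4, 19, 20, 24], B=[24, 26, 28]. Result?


Compare heads, take smaller each step.
Merged: [4, 19, 20, 24, 24, 26, 28]


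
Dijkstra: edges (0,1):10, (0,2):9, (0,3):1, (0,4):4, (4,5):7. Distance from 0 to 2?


Dijkstra from 0:
Distances: {0: 0, 1: 10, 2: 9, 3: 1, 4: 4, 5: 11}
Shortest distance to 2 = 9, path = [0, 2]


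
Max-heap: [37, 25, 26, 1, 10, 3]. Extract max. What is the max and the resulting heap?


Max = 37
Replace root with last, heapify down
Resulting heap: [26, 25, 3, 1, 10]


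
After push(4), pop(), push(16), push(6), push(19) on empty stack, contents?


push(4) -> [4]
pop() returns 4 -> []
push(16) -> [16]
push(6) -> [16, 6]
push(19) -> [16, 6, 19]
Final stack (bottom to top): [16, 6, 19]


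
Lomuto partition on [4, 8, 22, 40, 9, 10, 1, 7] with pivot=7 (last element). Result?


Elements <= 7 go left of pivot.
Result: [4, 1, 7, 40, 9, 10, 8, 22], pivot at index 2


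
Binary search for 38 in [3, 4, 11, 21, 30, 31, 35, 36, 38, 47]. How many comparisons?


Search for 38:
[0,9] mid=4 arr[4]=30
[5,9] mid=7 arr[7]=36
[8,9] mid=8 arr[8]=38
Total: 3 comparisons


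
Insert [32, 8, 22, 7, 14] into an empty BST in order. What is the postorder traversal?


Root = 32; build tree by BST insertion.
Postorder traversal: [7, 14, 22, 8, 32]


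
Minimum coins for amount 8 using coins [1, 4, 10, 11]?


dp[0]=0; dp[i]=1+min(dp[i-c] for c in coins)
...dp[3]=3, dp[4]=1, dp[5]=2, dp[6]=3, dp[7]=4, dp[8]=2
Minimum coins for 8 = 2


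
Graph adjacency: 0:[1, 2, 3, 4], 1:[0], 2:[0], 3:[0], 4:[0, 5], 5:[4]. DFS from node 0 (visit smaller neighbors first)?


DFS stack-based: start with [0]
Visit order: [0, 1, 2, 3, 4, 5]


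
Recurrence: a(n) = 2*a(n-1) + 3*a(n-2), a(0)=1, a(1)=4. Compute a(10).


Build bottom-up:
...a(8)=8201, a(9)=24604, a(10)=2*24604+3*8201=73811


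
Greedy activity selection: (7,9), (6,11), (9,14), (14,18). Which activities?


Greedy: pick earliest-ending, then skip overlaps.
Selected (3 activities): [(7, 9), (9, 14), (14, 18)]


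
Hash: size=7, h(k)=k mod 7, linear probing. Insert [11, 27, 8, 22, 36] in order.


Insertions: 11->slot 4; 27->slot 6; 8->slot 1; 22->slot 2; 36->slot 3
Table: [None, 8, 22, 36, 11, None, 27]


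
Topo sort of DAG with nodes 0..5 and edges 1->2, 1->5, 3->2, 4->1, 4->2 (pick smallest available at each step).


Kahn's algorithm, process smallest node first
Order: [0, 3, 4, 1, 2, 5]


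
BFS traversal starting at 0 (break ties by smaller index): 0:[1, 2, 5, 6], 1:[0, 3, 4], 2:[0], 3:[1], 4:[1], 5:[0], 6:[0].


BFS queue: start with [0]
Visit order: [0, 1, 2, 5, 6, 3, 4]


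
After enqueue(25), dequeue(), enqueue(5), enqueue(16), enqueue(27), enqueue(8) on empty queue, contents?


enqueue(25) -> [25]
dequeue() returns 25 -> []
enqueue(5) -> [5]
enqueue(16) -> [5, 16]
enqueue(27) -> [5, 16, 27]
enqueue(8) -> [5, 16, 27, 8]
Final queue (front to back): [5, 16, 27, 8]


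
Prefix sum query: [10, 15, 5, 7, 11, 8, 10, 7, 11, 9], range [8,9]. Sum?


Prefix sums: [0, 10, 25, 30, 37, 48, 56, 66, 73, 84, 93]
Sum[8..9] = prefix[10] - prefix[8] = 93 - 73 = 20


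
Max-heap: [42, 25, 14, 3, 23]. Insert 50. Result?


Append 50: [42, 25, 14, 3, 23, 50]
Bubble up: swap idx 5(50) with idx 2(14); swap idx 2(50) with idx 0(42)
Result: [50, 25, 42, 3, 23, 14]


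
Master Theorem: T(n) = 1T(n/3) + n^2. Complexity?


a=1, b=3, c=2. log_3(1)=0 < c=2. Case 3: O(n^c) = O(n^2)
Complexity: O(n^2)


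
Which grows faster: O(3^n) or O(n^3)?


cubic grows slower than exponential (base 3)
O(n^3) is asymptotically smaller; O(3^n) grows faster


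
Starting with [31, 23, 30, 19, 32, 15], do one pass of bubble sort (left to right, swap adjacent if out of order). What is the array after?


After one pass: [23, 30, 19, 31, 15, 32]


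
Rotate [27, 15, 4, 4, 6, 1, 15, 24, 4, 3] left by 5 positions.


Left rotate by 5: [1, 15, 24, 4, 3, 27, 15, 4, 4, 6]


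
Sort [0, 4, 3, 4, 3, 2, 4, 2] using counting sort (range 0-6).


Count array: [1, 0, 2, 2, 3, 0, 0]
Reconstruct: [0, 2, 2, 3, 3, 4, 4, 4]


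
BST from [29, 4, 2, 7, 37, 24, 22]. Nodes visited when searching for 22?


BST root = 29
Search for 22: compare at each node
Path: [29, 4, 7, 24, 22]


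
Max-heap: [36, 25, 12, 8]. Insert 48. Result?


Append 48: [36, 25, 12, 8, 48]
Bubble up: swap idx 4(48) with idx 1(25); swap idx 1(48) with idx 0(36)
Result: [48, 36, 12, 8, 25]


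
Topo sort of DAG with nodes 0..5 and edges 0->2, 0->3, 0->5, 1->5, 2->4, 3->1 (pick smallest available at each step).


Kahn's algorithm, process smallest node first
Order: [0, 2, 3, 1, 4, 5]


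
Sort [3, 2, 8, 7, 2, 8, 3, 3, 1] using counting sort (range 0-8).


Count array: [0, 1, 2, 3, 0, 0, 0, 1, 2]
Reconstruct: [1, 2, 2, 3, 3, 3, 7, 8, 8]


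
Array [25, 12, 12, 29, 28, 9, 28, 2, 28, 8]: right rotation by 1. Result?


Right rotate by 1: [8, 25, 12, 12, 29, 28, 9, 28, 2, 28]


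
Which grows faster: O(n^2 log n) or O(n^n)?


n^2 log n grows slower than n^n
O(n^2 log n) is asymptotically smaller; O(n^n) grows faster


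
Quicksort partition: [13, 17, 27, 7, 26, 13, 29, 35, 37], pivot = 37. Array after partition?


Elements <= 37 go left of pivot.
Result: [13, 17, 27, 7, 26, 13, 29, 35, 37], pivot at index 8


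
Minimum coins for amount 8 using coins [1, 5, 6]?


dp[0]=0; dp[i]=1+min(dp[i-c] for c in coins)
...dp[3]=3, dp[4]=4, dp[5]=1, dp[6]=1, dp[7]=2, dp[8]=3
Minimum coins for 8 = 3


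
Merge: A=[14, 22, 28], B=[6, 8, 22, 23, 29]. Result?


Compare heads, take smaller each step.
Merged: [6, 8, 14, 22, 22, 23, 28, 29]


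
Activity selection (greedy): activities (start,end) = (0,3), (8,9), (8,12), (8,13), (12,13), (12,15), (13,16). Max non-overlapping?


Greedy: pick earliest-ending, then skip overlaps.
Selected (4 activities): [(0, 3), (8, 9), (12, 13), (13, 16)]


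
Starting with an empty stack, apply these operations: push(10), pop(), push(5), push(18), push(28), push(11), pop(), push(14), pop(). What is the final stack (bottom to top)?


push(10) -> [10]
pop() returns 10 -> []
push(5) -> [5]
push(18) -> [5, 18]
push(28) -> [5, 18, 28]
push(11) -> [5, 18, 28, 11]
pop() returns 11 -> [5, 18, 28]
push(14) -> [5, 18, 28, 14]
pop() returns 14 -> [5, 18, 28]
Final stack (bottom to top): [5, 18, 28]


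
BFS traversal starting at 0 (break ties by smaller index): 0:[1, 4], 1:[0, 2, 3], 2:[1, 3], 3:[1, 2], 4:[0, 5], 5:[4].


BFS queue: start with [0]
Visit order: [0, 1, 4, 2, 3, 5]


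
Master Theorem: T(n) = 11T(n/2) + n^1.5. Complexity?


a=11, b=2, c=1.5. log_2(11)=3.459 > c=1.5. Case 1: O(n^log_b(a)) = O(n^3.459)
Complexity: O(n^3.459)


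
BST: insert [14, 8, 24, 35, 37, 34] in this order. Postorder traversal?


Root = 14; build tree by BST insertion.
Postorder traversal: [8, 34, 37, 35, 24, 14]


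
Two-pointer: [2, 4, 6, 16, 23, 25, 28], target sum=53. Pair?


Two pointers: lo=0, hi=6
Found pair: (25, 28) summing to 53


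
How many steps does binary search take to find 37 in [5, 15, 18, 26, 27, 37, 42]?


Search for 37:
[0,6] mid=3 arr[3]=26
[4,6] mid=5 arr[5]=37
Total: 2 comparisons


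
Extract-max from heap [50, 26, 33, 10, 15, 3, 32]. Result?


Max = 50
Replace root with last, heapify down
Resulting heap: [33, 26, 32, 10, 15, 3]


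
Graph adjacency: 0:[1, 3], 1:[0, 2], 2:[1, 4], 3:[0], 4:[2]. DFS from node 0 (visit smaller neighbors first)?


DFS stack-based: start with [0]
Visit order: [0, 1, 2, 4, 3]


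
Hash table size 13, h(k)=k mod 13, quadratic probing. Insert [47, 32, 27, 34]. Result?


Insertions: 47->slot 8; 32->slot 6; 27->slot 1; 34->slot 9
Table: [None, 27, None, None, None, None, 32, None, 47, 34, None, None, None]


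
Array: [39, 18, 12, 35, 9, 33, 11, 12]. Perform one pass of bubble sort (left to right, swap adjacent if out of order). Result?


After one pass: [18, 12, 35, 9, 33, 11, 12, 39]


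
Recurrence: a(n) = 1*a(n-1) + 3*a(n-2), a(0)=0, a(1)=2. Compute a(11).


Build bottom-up:
...a(9)=1016, a(10)=2318, a(11)=1*2318+3*1016=5366


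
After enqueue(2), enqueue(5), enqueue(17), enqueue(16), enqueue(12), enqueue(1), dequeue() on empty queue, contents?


enqueue(2) -> [2]
enqueue(5) -> [2, 5]
enqueue(17) -> [2, 5, 17]
enqueue(16) -> [2, 5, 17, 16]
enqueue(12) -> [2, 5, 17, 16, 12]
enqueue(1) -> [2, 5, 17, 16, 12, 1]
dequeue() returns 2 -> [5, 17, 16, 12, 1]
Final queue (front to back): [5, 17, 16, 12, 1]


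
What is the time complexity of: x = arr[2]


Analysis: constant-time operation, no loop
Complexity: O(1)


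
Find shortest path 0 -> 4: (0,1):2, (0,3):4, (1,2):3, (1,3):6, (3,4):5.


Dijkstra from 0:
Distances: {0: 0, 1: 2, 2: 5, 3: 4, 4: 9}
Shortest distance to 4 = 9, path = [0, 3, 4]


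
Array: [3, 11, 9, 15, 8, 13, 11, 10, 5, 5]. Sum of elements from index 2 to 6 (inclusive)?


Prefix sums: [0, 3, 14, 23, 38, 46, 59, 70, 80, 85, 90]
Sum[2..6] = prefix[7] - prefix[2] = 70 - 14 = 56


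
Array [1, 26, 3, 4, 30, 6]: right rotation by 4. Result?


Right rotate by 4: [3, 4, 30, 6, 1, 26]


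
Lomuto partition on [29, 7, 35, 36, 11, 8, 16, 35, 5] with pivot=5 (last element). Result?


Elements <= 5 go left of pivot.
Result: [5, 7, 35, 36, 11, 8, 16, 35, 29], pivot at index 0


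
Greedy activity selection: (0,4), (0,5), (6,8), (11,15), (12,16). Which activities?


Greedy: pick earliest-ending, then skip overlaps.
Selected (3 activities): [(0, 4), (6, 8), (11, 15)]


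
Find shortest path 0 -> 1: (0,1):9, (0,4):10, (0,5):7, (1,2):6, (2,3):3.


Dijkstra from 0:
Distances: {0: 0, 1: 9, 2: 15, 3: 18, 4: 10, 5: 7}
Shortest distance to 1 = 9, path = [0, 1]


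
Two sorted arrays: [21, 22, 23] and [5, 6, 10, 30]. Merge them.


Compare heads, take smaller each step.
Merged: [5, 6, 10, 21, 22, 23, 30]


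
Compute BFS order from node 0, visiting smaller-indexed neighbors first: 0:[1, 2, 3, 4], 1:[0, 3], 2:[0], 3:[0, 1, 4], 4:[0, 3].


BFS queue: start with [0]
Visit order: [0, 1, 2, 3, 4]


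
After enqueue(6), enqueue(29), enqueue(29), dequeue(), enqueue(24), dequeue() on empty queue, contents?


enqueue(6) -> [6]
enqueue(29) -> [6, 29]
enqueue(29) -> [6, 29, 29]
dequeue() returns 6 -> [29, 29]
enqueue(24) -> [29, 29, 24]
dequeue() returns 29 -> [29, 24]
Final queue (front to back): [29, 24]


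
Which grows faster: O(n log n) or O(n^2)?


linearithmic grows slower than quadratic
O(n log n) is asymptotically smaller; O(n^2) grows faster


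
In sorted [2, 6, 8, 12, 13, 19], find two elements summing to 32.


Two pointers: lo=0, hi=5
Found pair: (13, 19) summing to 32


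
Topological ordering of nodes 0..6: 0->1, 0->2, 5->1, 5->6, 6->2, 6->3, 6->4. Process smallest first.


Kahn's algorithm, process smallest node first
Order: [0, 5, 1, 6, 2, 3, 4]


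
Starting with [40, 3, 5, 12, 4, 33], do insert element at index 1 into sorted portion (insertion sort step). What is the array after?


After one pass: [3, 40, 5, 12, 4, 33]


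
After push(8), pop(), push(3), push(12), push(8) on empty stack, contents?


push(8) -> [8]
pop() returns 8 -> []
push(3) -> [3]
push(12) -> [3, 12]
push(8) -> [3, 12, 8]
Final stack (bottom to top): [3, 12, 8]


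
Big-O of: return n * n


Analysis: constant-time operation, no loop
Complexity: O(1)


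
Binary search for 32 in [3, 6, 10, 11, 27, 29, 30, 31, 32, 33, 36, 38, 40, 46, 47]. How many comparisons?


Search for 32:
[0,14] mid=7 arr[7]=31
[8,14] mid=11 arr[11]=38
[8,10] mid=9 arr[9]=33
[8,8] mid=8 arr[8]=32
Total: 4 comparisons


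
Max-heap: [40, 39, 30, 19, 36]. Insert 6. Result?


Append 6: [40, 39, 30, 19, 36, 6]
Bubble up: no swaps needed
Result: [40, 39, 30, 19, 36, 6]


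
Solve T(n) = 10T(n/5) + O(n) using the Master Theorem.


a=10, b=5, c=1. log_5(10)=1.431 > c=1. Case 1: O(n^log_b(a)) = O(n^1.431)
Complexity: O(n^1.431)


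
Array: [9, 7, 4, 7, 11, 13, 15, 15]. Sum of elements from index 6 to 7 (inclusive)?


Prefix sums: [0, 9, 16, 20, 27, 38, 51, 66, 81]
Sum[6..7] = prefix[8] - prefix[6] = 81 - 51 = 30


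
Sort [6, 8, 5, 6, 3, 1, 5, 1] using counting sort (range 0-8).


Count array: [0, 2, 0, 1, 0, 2, 2, 0, 1]
Reconstruct: [1, 1, 3, 5, 5, 6, 6, 8]


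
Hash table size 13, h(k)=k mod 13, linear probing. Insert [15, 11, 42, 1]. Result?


Insertions: 15->slot 2; 11->slot 11; 42->slot 3; 1->slot 1
Table: [None, 1, 15, 42, None, None, None, None, None, None, None, 11, None]


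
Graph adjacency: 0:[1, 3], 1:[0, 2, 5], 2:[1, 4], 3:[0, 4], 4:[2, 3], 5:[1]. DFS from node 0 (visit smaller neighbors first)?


DFS stack-based: start with [0]
Visit order: [0, 1, 2, 4, 3, 5]


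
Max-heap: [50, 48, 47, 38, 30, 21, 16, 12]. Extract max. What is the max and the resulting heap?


Max = 50
Replace root with last, heapify down
Resulting heap: [48, 38, 47, 12, 30, 21, 16]


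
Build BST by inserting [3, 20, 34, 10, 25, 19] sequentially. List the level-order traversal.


Root = 3; build tree by BST insertion.
Level-Order traversal: [3, 20, 10, 34, 19, 25]


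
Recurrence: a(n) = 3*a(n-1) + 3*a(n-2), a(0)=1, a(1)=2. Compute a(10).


Build bottom-up:
...a(8)=26001, a(9)=98577, a(10)=3*98577+3*26001=373734


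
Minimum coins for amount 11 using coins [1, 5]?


dp[0]=0; dp[i]=1+min(dp[i-c] for c in coins)
...dp[6]=2, dp[7]=3, dp[8]=4, dp[9]=5, dp[10]=2, dp[11]=3
Minimum coins for 11 = 3


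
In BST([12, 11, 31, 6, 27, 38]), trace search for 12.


BST root = 12
Search for 12: compare at each node
Path: [12]


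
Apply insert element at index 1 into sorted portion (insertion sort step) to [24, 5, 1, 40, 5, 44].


After one pass: [5, 24, 1, 40, 5, 44]


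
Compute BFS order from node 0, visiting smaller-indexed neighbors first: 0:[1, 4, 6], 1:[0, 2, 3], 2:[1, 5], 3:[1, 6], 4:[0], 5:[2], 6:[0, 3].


BFS queue: start with [0]
Visit order: [0, 1, 4, 6, 2, 3, 5]


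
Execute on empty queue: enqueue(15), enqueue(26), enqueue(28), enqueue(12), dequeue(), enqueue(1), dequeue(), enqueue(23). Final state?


enqueue(15) -> [15]
enqueue(26) -> [15, 26]
enqueue(28) -> [15, 26, 28]
enqueue(12) -> [15, 26, 28, 12]
dequeue() returns 15 -> [26, 28, 12]
enqueue(1) -> [26, 28, 12, 1]
dequeue() returns 26 -> [28, 12, 1]
enqueue(23) -> [28, 12, 1, 23]
Final queue (front to back): [28, 12, 1, 23]


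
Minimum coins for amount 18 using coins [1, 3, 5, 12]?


dp[0]=0; dp[i]=1+min(dp[i-c] for c in coins)
...dp[13]=2, dp[14]=3, dp[15]=2, dp[16]=3, dp[17]=2, dp[18]=3
Minimum coins for 18 = 3


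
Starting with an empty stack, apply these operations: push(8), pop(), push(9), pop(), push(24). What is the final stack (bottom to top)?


push(8) -> [8]
pop() returns 8 -> []
push(9) -> [9]
pop() returns 9 -> []
push(24) -> [24]
Final stack (bottom to top): [24]


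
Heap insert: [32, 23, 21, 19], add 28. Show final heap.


Append 28: [32, 23, 21, 19, 28]
Bubble up: swap idx 4(28) with idx 1(23)
Result: [32, 28, 21, 19, 23]


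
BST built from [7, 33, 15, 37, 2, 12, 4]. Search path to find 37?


BST root = 7
Search for 37: compare at each node
Path: [7, 33, 37]


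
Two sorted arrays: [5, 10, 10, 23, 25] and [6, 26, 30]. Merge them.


Compare heads, take smaller each step.
Merged: [5, 6, 10, 10, 23, 25, 26, 30]


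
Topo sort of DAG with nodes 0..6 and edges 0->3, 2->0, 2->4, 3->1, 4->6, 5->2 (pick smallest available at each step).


Kahn's algorithm, process smallest node first
Order: [5, 2, 0, 3, 1, 4, 6]


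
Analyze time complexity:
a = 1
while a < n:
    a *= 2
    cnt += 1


Per nesting level: O(log n) = O(log n)
Complexity: O(log n)


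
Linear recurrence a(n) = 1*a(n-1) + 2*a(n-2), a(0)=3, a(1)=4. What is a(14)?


Build bottom-up:
...a(12)=9558, a(13)=19114, a(14)=1*19114+2*9558=38230


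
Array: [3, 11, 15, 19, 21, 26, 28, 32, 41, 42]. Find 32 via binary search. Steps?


Search for 32:
[0,9] mid=4 arr[4]=21
[5,9] mid=7 arr[7]=32
Total: 2 comparisons


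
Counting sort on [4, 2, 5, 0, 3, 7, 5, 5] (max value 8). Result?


Count array: [1, 0, 1, 1, 1, 3, 0, 1, 0]
Reconstruct: [0, 2, 3, 4, 5, 5, 5, 7]


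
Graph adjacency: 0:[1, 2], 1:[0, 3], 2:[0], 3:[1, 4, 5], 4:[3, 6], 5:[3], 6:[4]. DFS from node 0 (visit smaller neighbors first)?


DFS stack-based: start with [0]
Visit order: [0, 1, 3, 4, 6, 5, 2]


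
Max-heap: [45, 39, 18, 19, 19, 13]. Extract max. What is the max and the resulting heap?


Max = 45
Replace root with last, heapify down
Resulting heap: [39, 19, 18, 13, 19]


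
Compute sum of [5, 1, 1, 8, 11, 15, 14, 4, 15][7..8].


Prefix sums: [0, 5, 6, 7, 15, 26, 41, 55, 59, 74]
Sum[7..8] = prefix[9] - prefix[7] = 74 - 55 = 19


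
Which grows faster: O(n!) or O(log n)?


logarithmic grows slower than factorial
O(log n) is asymptotically smaller; O(n!) grows faster


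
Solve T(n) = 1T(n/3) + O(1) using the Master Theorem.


a=1, b=3, c=0. log_3(1)=0 = c=0. Case 2: O(n^c log n) = O(log n)
Complexity: O(log n)


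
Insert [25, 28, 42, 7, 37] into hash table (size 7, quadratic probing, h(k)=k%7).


Insertions: 25->slot 4; 28->slot 0; 42->slot 1; 7->slot 2; 37->slot 3
Table: [28, 42, 7, 37, 25, None, None]


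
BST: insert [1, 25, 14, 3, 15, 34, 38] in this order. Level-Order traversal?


Root = 1; build tree by BST insertion.
Level-Order traversal: [1, 25, 14, 34, 3, 15, 38]


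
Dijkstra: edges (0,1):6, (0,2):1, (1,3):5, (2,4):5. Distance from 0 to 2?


Dijkstra from 0:
Distances: {0: 0, 1: 6, 2: 1, 3: 11, 4: 6}
Shortest distance to 2 = 1, path = [0, 2]


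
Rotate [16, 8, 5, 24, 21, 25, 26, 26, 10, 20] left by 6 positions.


Left rotate by 6: [26, 26, 10, 20, 16, 8, 5, 24, 21, 25]


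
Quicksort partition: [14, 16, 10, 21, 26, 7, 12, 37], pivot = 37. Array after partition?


Elements <= 37 go left of pivot.
Result: [14, 16, 10, 21, 26, 7, 12, 37], pivot at index 7


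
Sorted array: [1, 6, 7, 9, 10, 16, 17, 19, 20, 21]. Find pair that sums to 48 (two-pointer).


Two pointers: lo=0, hi=9
No pair sums to 48


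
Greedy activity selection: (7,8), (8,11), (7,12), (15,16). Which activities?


Greedy: pick earliest-ending, then skip overlaps.
Selected (3 activities): [(7, 8), (8, 11), (15, 16)]


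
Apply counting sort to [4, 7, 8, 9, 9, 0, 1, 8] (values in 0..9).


Count array: [1, 1, 0, 0, 1, 0, 0, 1, 2, 2]
Reconstruct: [0, 1, 4, 7, 8, 8, 9, 9]


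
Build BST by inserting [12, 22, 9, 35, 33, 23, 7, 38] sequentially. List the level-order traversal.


Root = 12; build tree by BST insertion.
Level-Order traversal: [12, 9, 22, 7, 35, 33, 38, 23]


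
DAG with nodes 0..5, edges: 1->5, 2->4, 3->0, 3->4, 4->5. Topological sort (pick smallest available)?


Kahn's algorithm, process smallest node first
Order: [1, 2, 3, 0, 4, 5]


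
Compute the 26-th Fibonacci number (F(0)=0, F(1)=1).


F(n)=F(n-1)+F(n-2)
...F(24)=46368, F(25)=75025, F(26)=121393


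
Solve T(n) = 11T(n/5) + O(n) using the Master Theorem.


a=11, b=5, c=1. log_5(11)=1.490 > c=1. Case 1: O(n^log_b(a)) = O(n^1.490)
Complexity: O(n^1.490)


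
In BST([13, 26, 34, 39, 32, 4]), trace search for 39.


BST root = 13
Search for 39: compare at each node
Path: [13, 26, 34, 39]


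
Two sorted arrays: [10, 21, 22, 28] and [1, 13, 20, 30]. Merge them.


Compare heads, take smaller each step.
Merged: [1, 10, 13, 20, 21, 22, 28, 30]


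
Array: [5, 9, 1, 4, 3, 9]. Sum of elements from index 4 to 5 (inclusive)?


Prefix sums: [0, 5, 14, 15, 19, 22, 31]
Sum[4..5] = prefix[6] - prefix[4] = 31 - 19 = 12


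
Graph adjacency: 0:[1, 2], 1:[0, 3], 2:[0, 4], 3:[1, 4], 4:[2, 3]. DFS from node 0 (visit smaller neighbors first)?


DFS stack-based: start with [0]
Visit order: [0, 1, 3, 4, 2]


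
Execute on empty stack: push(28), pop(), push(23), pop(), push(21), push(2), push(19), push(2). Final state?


push(28) -> [28]
pop() returns 28 -> []
push(23) -> [23]
pop() returns 23 -> []
push(21) -> [21]
push(2) -> [21, 2]
push(19) -> [21, 2, 19]
push(2) -> [21, 2, 19, 2]
Final stack (bottom to top): [21, 2, 19, 2]


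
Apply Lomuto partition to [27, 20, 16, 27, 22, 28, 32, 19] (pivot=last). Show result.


Elements <= 19 go left of pivot.
Result: [16, 19, 27, 27, 22, 28, 32, 20], pivot at index 1


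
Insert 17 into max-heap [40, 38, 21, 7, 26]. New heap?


Append 17: [40, 38, 21, 7, 26, 17]
Bubble up: no swaps needed
Result: [40, 38, 21, 7, 26, 17]


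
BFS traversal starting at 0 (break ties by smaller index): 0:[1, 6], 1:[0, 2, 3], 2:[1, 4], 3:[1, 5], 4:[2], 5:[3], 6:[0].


BFS queue: start with [0]
Visit order: [0, 1, 6, 2, 3, 4, 5]


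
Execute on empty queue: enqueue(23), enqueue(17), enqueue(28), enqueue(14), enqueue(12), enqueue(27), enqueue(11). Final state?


enqueue(23) -> [23]
enqueue(17) -> [23, 17]
enqueue(28) -> [23, 17, 28]
enqueue(14) -> [23, 17, 28, 14]
enqueue(12) -> [23, 17, 28, 14, 12]
enqueue(27) -> [23, 17, 28, 14, 12, 27]
enqueue(11) -> [23, 17, 28, 14, 12, 27, 11]
Final queue (front to back): [23, 17, 28, 14, 12, 27, 11]


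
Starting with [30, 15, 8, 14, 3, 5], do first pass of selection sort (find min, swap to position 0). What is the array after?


After one pass: [3, 15, 8, 14, 30, 5]


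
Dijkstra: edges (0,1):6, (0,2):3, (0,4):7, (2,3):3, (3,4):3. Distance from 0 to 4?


Dijkstra from 0:
Distances: {0: 0, 1: 6, 2: 3, 3: 6, 4: 7}
Shortest distance to 4 = 7, path = [0, 4]


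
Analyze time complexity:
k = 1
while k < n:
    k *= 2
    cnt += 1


Per nesting level: O(log n) = O(log n)
Complexity: O(log n)


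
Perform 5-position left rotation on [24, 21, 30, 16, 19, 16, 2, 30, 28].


Left rotate by 5: [16, 2, 30, 28, 24, 21, 30, 16, 19]


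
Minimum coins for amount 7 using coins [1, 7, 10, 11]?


dp[0]=0; dp[i]=1+min(dp[i-c] for c in coins)
...dp[2]=2, dp[3]=3, dp[4]=4, dp[5]=5, dp[6]=6, dp[7]=1
Minimum coins for 7 = 1


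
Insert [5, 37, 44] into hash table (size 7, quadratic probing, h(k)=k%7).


Insertions: 5->slot 5; 37->slot 2; 44->slot 3
Table: [None, None, 37, 44, None, 5, None]


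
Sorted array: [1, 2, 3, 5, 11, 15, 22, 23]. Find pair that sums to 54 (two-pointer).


Two pointers: lo=0, hi=7
No pair sums to 54


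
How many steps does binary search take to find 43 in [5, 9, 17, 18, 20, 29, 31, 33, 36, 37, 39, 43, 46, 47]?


Search for 43:
[0,13] mid=6 arr[6]=31
[7,13] mid=10 arr[10]=39
[11,13] mid=12 arr[12]=46
[11,11] mid=11 arr[11]=43
Total: 4 comparisons


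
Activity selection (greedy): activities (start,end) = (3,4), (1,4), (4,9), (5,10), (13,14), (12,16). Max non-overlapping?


Greedy: pick earliest-ending, then skip overlaps.
Selected (3 activities): [(3, 4), (4, 9), (13, 14)]
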